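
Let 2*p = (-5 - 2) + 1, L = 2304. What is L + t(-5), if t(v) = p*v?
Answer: 2319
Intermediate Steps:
p = -3 (p = ((-5 - 2) + 1)/2 = (-7 + 1)/2 = (1/2)*(-6) = -3)
t(v) = -3*v
L + t(-5) = 2304 - 3*(-5) = 2304 + 15 = 2319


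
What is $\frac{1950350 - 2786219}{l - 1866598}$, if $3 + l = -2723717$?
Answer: $\frac{278623}{1530106} \approx 0.18209$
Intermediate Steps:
$l = -2723720$ ($l = -3 - 2723717 = -2723720$)
$\frac{1950350 - 2786219}{l - 1866598} = \frac{1950350 - 2786219}{-2723720 - 1866598} = - \frac{835869}{-4590318} = \left(-835869\right) \left(- \frac{1}{4590318}\right) = \frac{278623}{1530106}$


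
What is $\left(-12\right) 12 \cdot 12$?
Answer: $-1728$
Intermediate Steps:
$\left(-12\right) 12 \cdot 12 = \left(-144\right) 12 = -1728$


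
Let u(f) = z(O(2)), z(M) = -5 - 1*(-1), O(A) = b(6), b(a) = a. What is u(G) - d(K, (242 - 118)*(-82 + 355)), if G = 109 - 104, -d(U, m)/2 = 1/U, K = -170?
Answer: -341/85 ≈ -4.0118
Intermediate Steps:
d(U, m) = -2/U
G = 5
O(A) = 6
z(M) = -4 (z(M) = -5 + 1 = -4)
u(f) = -4
u(G) - d(K, (242 - 118)*(-82 + 355)) = -4 - (-2)/(-170) = -4 - (-2)*(-1)/170 = -4 - 1*1/85 = -4 - 1/85 = -341/85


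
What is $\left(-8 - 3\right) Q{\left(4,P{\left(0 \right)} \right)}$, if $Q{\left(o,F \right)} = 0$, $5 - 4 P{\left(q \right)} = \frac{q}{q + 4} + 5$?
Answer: $0$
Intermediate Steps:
$P{\left(q \right)} = - \frac{q}{4 \left(4 + q\right)}$ ($P{\left(q \right)} = \frac{5}{4} - \frac{\frac{q}{q + 4} + 5}{4} = \frac{5}{4} - \frac{\frac{q}{4 + q} + 5}{4} = \frac{5}{4} - \frac{5 + \frac{q}{4 + q}}{4} = \frac{5}{4} - \left(\frac{5}{4} + \frac{q}{4 \left(4 + q\right)}\right) = - \frac{q}{4 \left(4 + q\right)}$)
$\left(-8 - 3\right) Q{\left(4,P{\left(0 \right)} \right)} = \left(-8 - 3\right) 0 = \left(-11\right) 0 = 0$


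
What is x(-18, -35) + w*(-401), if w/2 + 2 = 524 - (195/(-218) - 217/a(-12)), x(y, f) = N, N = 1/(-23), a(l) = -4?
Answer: -1884526585/5014 ≈ -3.7585e+5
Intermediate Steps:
N = -1/23 ≈ -0.043478
x(y, f) = -1/23
w = 204329/218 (w = -4 + 2*(524 - (195/(-218) - 217/(-4))) = -4 + 2*(524 - (195*(-1/218) - 217*(-¼))) = -4 + 2*(524 - (-195/218 + 217/4)) = -4 + 2*(524 - 1*23263/436) = -4 + 2*(524 - 23263/436) = -4 + 2*(205201/436) = -4 + 205201/218 = 204329/218 ≈ 937.29)
x(-18, -35) + w*(-401) = -1/23 + (204329/218)*(-401) = -1/23 - 81935929/218 = -1884526585/5014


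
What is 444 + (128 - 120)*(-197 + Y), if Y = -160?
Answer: -2412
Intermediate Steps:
444 + (128 - 120)*(-197 + Y) = 444 + (128 - 120)*(-197 - 160) = 444 + 8*(-357) = 444 - 2856 = -2412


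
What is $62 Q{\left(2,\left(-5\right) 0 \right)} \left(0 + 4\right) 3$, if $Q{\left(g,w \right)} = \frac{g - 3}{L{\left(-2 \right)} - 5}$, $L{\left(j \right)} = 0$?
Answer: $\frac{744}{5} \approx 148.8$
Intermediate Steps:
$Q{\left(g,w \right)} = \frac{3}{5} - \frac{g}{5}$ ($Q{\left(g,w \right)} = \frac{g - 3}{0 - 5} = \frac{-3 + g}{-5} = \left(-3 + g\right) \left(- \frac{1}{5}\right) = \frac{3}{5} - \frac{g}{5}$)
$62 Q{\left(2,\left(-5\right) 0 \right)} \left(0 + 4\right) 3 = 62 \left(\frac{3}{5} - \frac{2}{5}\right) \left(0 + 4\right) 3 = 62 \left(\frac{3}{5} - \frac{2}{5}\right) 4 \cdot 3 = 62 \cdot \frac{1}{5} \cdot 12 = \frac{62}{5} \cdot 12 = \frac{744}{5}$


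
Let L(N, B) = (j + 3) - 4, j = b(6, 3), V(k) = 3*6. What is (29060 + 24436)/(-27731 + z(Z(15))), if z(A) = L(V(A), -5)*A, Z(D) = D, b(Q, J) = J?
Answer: -53496/27701 ≈ -1.9312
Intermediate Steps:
V(k) = 18
j = 3
L(N, B) = 2 (L(N, B) = (3 + 3) - 4 = 6 - 4 = 2)
z(A) = 2*A
(29060 + 24436)/(-27731 + z(Z(15))) = (29060 + 24436)/(-27731 + 2*15) = 53496/(-27731 + 30) = 53496/(-27701) = 53496*(-1/27701) = -53496/27701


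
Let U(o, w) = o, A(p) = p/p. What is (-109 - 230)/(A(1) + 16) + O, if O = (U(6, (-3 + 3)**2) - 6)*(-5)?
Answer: -339/17 ≈ -19.941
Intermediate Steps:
A(p) = 1
O = 0 (O = (6 - 6)*(-5) = 0*(-5) = 0)
(-109 - 230)/(A(1) + 16) + O = (-109 - 230)/(1 + 16) + 0 = -339/17 + 0 = -339/17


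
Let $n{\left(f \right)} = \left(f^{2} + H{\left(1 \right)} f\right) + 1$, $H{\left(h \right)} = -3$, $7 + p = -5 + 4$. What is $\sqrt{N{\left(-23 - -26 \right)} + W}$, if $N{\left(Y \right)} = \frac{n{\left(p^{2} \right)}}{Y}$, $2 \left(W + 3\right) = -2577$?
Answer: $\frac{\sqrt{366}}{6} \approx 3.1885$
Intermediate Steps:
$p = -8$ ($p = -7 + \left(-5 + 4\right) = -7 - 1 = -8$)
$W = - \frac{2583}{2}$ ($W = -3 + \frac{1}{2} \left(-2577\right) = -3 - \frac{2577}{2} = - \frac{2583}{2} \approx -1291.5$)
$n{\left(f \right)} = 1 + f^{2} - 3 f$ ($n{\left(f \right)} = \left(f^{2} - 3 f\right) + 1 = 1 + f^{2} - 3 f$)
$N{\left(Y \right)} = \frac{3905}{Y}$ ($N{\left(Y \right)} = \frac{1 + \left(\left(-8\right)^{2}\right)^{2} - 3 \left(-8\right)^{2}}{Y} = \frac{1 + 64^{2} - 192}{Y} = \frac{1 + 4096 - 192}{Y} = \frac{3905}{Y}$)
$\sqrt{N{\left(-23 - -26 \right)} + W} = \sqrt{\frac{3905}{-23 - -26} - \frac{2583}{2}} = \sqrt{\frac{3905}{-23 + 26} - \frac{2583}{2}} = \sqrt{\frac{3905}{3} - \frac{2583}{2}} = \sqrt{\frac{61}{6}} = \frac{\sqrt{366}}{6}$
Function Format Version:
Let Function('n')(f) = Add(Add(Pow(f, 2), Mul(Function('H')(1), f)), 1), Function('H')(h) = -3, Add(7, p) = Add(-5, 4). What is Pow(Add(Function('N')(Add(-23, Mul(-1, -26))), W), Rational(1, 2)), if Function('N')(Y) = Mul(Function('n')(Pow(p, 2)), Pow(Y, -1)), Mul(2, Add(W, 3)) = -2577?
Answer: Mul(Rational(1, 6), Pow(366, Rational(1, 2))) ≈ 3.1885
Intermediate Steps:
p = -8 (p = Add(-7, Add(-5, 4)) = Add(-7, -1) = -8)
W = Rational(-2583, 2) (W = Add(-3, Mul(Rational(1, 2), -2577)) = Add(-3, Rational(-2577, 2)) = Rational(-2583, 2) ≈ -1291.5)
Function('n')(f) = Add(1, Pow(f, 2), Mul(-3, f)) (Function('n')(f) = Add(Add(Pow(f, 2), Mul(-3, f)), 1) = Add(1, Pow(f, 2), Mul(-3, f)))
Function('N')(Y) = Mul(3905, Pow(Y, -1)) (Function('N')(Y) = Mul(Add(1, Pow(Pow(-8, 2), 2), Mul(-3, Pow(-8, 2))), Pow(Y, -1)) = Mul(Add(1, Pow(64, 2), Mul(-3, 64)), Pow(Y, -1)) = Mul(Add(1, 4096, -192), Pow(Y, -1)) = Mul(3905, Pow(Y, -1)))
Pow(Add(Function('N')(Add(-23, Mul(-1, -26))), W), Rational(1, 2)) = Pow(Add(Mul(3905, Pow(Add(-23, Mul(-1, -26)), -1)), Rational(-2583, 2)), Rational(1, 2)) = Pow(Add(Mul(3905, Pow(Add(-23, 26), -1)), Rational(-2583, 2)), Rational(1, 2)) = Pow(Add(Mul(3905, Pow(3, -1)), Rational(-2583, 2)), Rational(1, 2)) = Pow(Add(Mul(3905, Rational(1, 3)), Rational(-2583, 2)), Rational(1, 2)) = Pow(Add(Rational(3905, 3), Rational(-2583, 2)), Rational(1, 2)) = Pow(Rational(61, 6), Rational(1, 2)) = Mul(Rational(1, 6), Pow(366, Rational(1, 2)))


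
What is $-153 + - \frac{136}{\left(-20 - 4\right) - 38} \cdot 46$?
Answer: $- \frac{1615}{31} \approx -52.097$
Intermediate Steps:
$-153 + - \frac{136}{\left(-20 - 4\right) - 38} \cdot 46 = -153 + - \frac{136}{-24 - 38} \cdot 46 = -153 + - \frac{136}{-62} \cdot 46 = -153 + \left(-136\right) \left(- \frac{1}{62}\right) 46 = -153 + \frac{68}{31} \cdot 46 = -153 + \frac{3128}{31} = - \frac{1615}{31}$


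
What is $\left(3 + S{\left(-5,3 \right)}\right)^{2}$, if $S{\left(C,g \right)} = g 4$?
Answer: $225$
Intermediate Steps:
$S{\left(C,g \right)} = 4 g$
$\left(3 + S{\left(-5,3 \right)}\right)^{2} = \left(3 + 4 \cdot 3\right)^{2} = \left(3 + 12\right)^{2} = 15^{2} = 225$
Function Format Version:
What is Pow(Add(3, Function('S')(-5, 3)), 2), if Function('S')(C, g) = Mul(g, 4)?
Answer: 225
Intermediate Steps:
Function('S')(C, g) = Mul(4, g)
Pow(Add(3, Function('S')(-5, 3)), 2) = Pow(Add(3, Mul(4, 3)), 2) = Pow(Add(3, 12), 2) = Pow(15, 2) = 225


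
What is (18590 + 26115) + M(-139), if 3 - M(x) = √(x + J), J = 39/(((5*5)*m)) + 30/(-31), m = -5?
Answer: 44708 - 4*I*√5265970/775 ≈ 44708.0 - 11.844*I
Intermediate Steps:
J = -4959/3875 (J = 39/(((5*5)*(-5))) + 30/(-31) = 39/((25*(-5))) + 30*(-1/31) = 39/(-125) - 30/31 = 39*(-1/125) - 30/31 = -39/125 - 30/31 = -4959/3875 ≈ -1.2797)
M(x) = 3 - √(-4959/3875 + x) (M(x) = 3 - √(x - 4959/3875) = 3 - √(-4959/3875 + x))
(18590 + 26115) + M(-139) = (18590 + 26115) + (3 - √(-768645 + 600625*(-139))/775) = 44705 + (3 - √(-768645 - 83486875)/775) = 44705 + (3 - 4*I*√5265970/775) = 44708 - 4*I*√5265970/775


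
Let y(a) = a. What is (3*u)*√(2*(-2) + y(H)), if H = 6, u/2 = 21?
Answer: 126*√2 ≈ 178.19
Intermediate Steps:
u = 42 (u = 2*21 = 42)
(3*u)*√(2*(-2) + y(H)) = (3*42)*√(2*(-2) + 6) = 126*√(-4 + 6) = 126*√2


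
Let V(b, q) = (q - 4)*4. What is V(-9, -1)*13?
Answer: -260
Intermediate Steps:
V(b, q) = -16 + 4*q (V(b, q) = (-4 + q)*4 = -16 + 4*q)
V(-9, -1)*13 = (-16 + 4*(-1))*13 = (-16 - 4)*13 = -20*13 = -260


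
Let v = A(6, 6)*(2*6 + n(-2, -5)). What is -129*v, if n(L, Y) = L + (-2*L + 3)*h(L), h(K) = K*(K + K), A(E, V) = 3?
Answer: -25542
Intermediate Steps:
h(K) = 2*K² (h(K) = K*(2*K) = 2*K²)
n(L, Y) = L + 2*L²*(3 - 2*L) (n(L, Y) = L + (-2*L + 3)*(2*L²) = L + (3 - 2*L)*(2*L²) = L + 2*L²*(3 - 2*L))
v = 198 (v = 3*(2*6 - 2*(1 - 4*(-2)² + 6*(-2))) = 3*(12 - 2*(1 - 4*4 - 12)) = 3*(12 - 2*(1 - 16 - 12)) = 3*(12 - 2*(-27)) = 3*(12 + 54) = 3*66 = 198)
-129*v = -129*198 = -25542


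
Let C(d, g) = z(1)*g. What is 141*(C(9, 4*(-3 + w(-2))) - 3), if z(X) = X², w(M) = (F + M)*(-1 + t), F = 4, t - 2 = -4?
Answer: -5499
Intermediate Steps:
t = -2 (t = 2 - 4 = -2)
w(M) = -12 - 3*M (w(M) = (4 + M)*(-1 - 2) = (4 + M)*(-3) = -12 - 3*M)
C(d, g) = g (C(d, g) = 1²*g = 1*g = g)
141*(C(9, 4*(-3 + w(-2))) - 3) = 141*(4*(-3 + (-12 - 3*(-2))) - 3) = 141*(4*(-3 + (-12 + 6)) - 3) = 141*(4*(-3 - 6) - 3) = 141*(4*(-9) - 3) = 141*(-36 - 3) = 141*(-39) = -5499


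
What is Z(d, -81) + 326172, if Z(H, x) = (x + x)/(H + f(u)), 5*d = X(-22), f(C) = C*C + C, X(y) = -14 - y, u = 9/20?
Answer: 293816172/901 ≈ 3.2610e+5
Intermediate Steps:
u = 9/20 (u = 9*(1/20) = 9/20 ≈ 0.45000)
f(C) = C + C² (f(C) = C² + C = C + C²)
d = 8/5 (d = (-14 - 1*(-22))/5 = (-14 + 22)/5 = (⅕)*8 = 8/5 ≈ 1.6000)
Z(H, x) = 2*x/(261/400 + H) (Z(H, x) = (x + x)/(H + 9*(1 + 9/20)/20) = (2*x)/(H + (9/20)*(29/20)) = (2*x)/(H + 261/400) = (2*x)/(261/400 + H) = 2*x/(261/400 + H))
Z(d, -81) + 326172 = 800*(-81)/(261 + 400*(8/5)) + 326172 = 800*(-81)/(261 + 640) + 326172 = 800*(-81)/901 + 326172 = 800*(-81)*(1/901) + 326172 = -64800/901 + 326172 = 293816172/901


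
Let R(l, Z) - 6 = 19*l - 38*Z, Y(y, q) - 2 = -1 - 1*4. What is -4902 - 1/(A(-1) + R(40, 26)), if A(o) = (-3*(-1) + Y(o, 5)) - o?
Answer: -1083341/221 ≈ -4902.0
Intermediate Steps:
Y(y, q) = -3 (Y(y, q) = 2 + (-1 - 1*4) = 2 + (-1 - 4) = 2 - 5 = -3)
R(l, Z) = 6 - 38*Z + 19*l (R(l, Z) = 6 + (19*l - 38*Z) = 6 + (-38*Z + 19*l) = 6 - 38*Z + 19*l)
A(o) = -o (A(o) = (-3*(-1) - 3) - o = (3 - 3) - o = 0 - o = -o)
-4902 - 1/(A(-1) + R(40, 26)) = -4902 - 1/(-1*(-1) + (6 - 38*26 + 19*40)) = -4902 - 1/(1 + (6 - 988 + 760)) = -4902 - 1/(1 - 222) = -4902 - 1/(-221) = -4902 - 1*(-1/221) = -4902 + 1/221 = -1083341/221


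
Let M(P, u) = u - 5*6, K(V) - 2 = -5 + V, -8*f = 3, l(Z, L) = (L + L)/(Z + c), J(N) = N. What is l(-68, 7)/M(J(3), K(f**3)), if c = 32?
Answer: 1792/152307 ≈ 0.011766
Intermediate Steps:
l(Z, L) = 2*L/(32 + Z) (l(Z, L) = (L + L)/(Z + 32) = (2*L)/(32 + Z) = 2*L/(32 + Z))
f = -3/8 (f = -1/8*3 = -3/8 ≈ -0.37500)
K(V) = -3 + V (K(V) = 2 + (-5 + V) = -3 + V)
M(P, u) = -30 + u (M(P, u) = u - 30 = -30 + u)
l(-68, 7)/M(J(3), K(f**3)) = (2*7/(32 - 68))/(-30 + (-3 + (-3/8)**3)) = (2*7/(-36))/(-30 + (-3 - 27/512)) = (2*7*(-1/36))/(-30 - 1563/512) = -7/(18*(-16923/512)) = -7/18*(-512/16923) = 1792/152307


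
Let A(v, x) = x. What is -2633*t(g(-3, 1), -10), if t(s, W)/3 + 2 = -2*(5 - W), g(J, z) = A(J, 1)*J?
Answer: 252768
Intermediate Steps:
g(J, z) = J (g(J, z) = 1*J = J)
t(s, W) = -36 + 6*W (t(s, W) = -6 + 3*(-2*(5 - W)) = -6 + 3*(-10 + 2*W) = -6 + (-30 + 6*W) = -36 + 6*W)
-2633*t(g(-3, 1), -10) = -2633*(-36 + 6*(-10)) = -2633*(-36 - 60) = -2633*(-96) = 252768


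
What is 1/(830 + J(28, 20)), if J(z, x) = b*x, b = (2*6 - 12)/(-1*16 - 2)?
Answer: 1/830 ≈ 0.0012048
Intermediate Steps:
b = 0 (b = (12 - 12)/(-16 - 2) = 0/(-18) = 0*(-1/18) = 0)
J(z, x) = 0 (J(z, x) = 0*x = 0)
1/(830 + J(28, 20)) = 1/(830 + 0) = 1/830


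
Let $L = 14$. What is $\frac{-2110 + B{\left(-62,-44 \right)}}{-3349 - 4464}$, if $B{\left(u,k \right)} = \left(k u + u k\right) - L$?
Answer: $- \frac{3332}{7813} \approx -0.42647$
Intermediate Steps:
$B{\left(u,k \right)} = -14 + 2 k u$ ($B{\left(u,k \right)} = \left(k u + u k\right) - 14 = \left(k u + k u\right) - 14 = 2 k u - 14 = -14 + 2 k u$)
$\frac{-2110 + B{\left(-62,-44 \right)}}{-3349 - 4464} = \frac{-2110 - \left(14 + 88 \left(-62\right)\right)}{-3349 - 4464} = \frac{-2110 + \left(-14 + 5456\right)}{-7813} = \left(-2110 + 5442\right) \left(- \frac{1}{7813}\right) = 3332 \left(- \frac{1}{7813}\right) = - \frac{3332}{7813}$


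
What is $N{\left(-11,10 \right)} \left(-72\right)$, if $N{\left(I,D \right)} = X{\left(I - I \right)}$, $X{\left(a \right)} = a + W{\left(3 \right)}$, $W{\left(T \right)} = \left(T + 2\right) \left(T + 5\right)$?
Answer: $-2880$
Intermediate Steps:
$W{\left(T \right)} = \left(2 + T\right) \left(5 + T\right)$
$X{\left(a \right)} = 40 + a$ ($X{\left(a \right)} = a + \left(10 + 3^{2} + 7 \cdot 3\right) = a + \left(10 + 9 + 21\right) = a + 40 = 40 + a$)
$N{\left(I,D \right)} = 40$ ($N{\left(I,D \right)} = 40 + \left(I - I\right) = 40 + 0 = 40$)
$N{\left(-11,10 \right)} \left(-72\right) = 40 \left(-72\right) = -2880$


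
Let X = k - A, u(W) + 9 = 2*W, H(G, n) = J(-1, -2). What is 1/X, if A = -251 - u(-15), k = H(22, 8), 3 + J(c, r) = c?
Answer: 1/208 ≈ 0.0048077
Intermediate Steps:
J(c, r) = -3 + c
H(G, n) = -4 (H(G, n) = -3 - 1 = -4)
k = -4
u(W) = -9 + 2*W
A = -212 (A = -251 - (-9 + 2*(-15)) = -251 - (-9 - 30) = -251 - 1*(-39) = -251 + 39 = -212)
X = 208 (X = -4 - 1*(-212) = -4 + 212 = 208)
1/X = 1/208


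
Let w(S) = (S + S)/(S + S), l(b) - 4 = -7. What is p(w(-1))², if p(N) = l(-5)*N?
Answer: 9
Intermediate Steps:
l(b) = -3 (l(b) = 4 - 7 = -3)
w(S) = 1 (w(S) = (2*S)/((2*S)) = (2*S)*(1/(2*S)) = 1)
p(N) = -3*N
p(w(-1))² = (-3*1)² = (-3)² = 9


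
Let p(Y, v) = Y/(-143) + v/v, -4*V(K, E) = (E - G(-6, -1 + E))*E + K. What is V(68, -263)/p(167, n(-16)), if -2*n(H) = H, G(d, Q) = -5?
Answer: 4856423/48 ≈ 1.0118e+5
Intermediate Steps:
n(H) = -H/2
V(K, E) = -K/4 - E*(5 + E)/4 (V(K, E) = -((E - 1*(-5))*E + K)/4 = -((E + 5)*E + K)/4 = -((5 + E)*E + K)/4 = -(E*(5 + E) + K)/4 = -(K + E*(5 + E))/4 = -K/4 - E*(5 + E)/4)
p(Y, v) = 1 - Y/143 (p(Y, v) = Y*(-1/143) + 1 = -Y/143 + 1 = 1 - Y/143)
V(68, -263)/p(167, n(-16)) = (-5/4*(-263) - ¼*68 - ¼*(-263)²)/(1 - 1/143*167) = (1315/4 - 17 - ¼*69169)/(1 - 167/143) = (1315/4 - 17 - 69169/4)/(-24/143) = -33961/2*(-143/24) = 4856423/48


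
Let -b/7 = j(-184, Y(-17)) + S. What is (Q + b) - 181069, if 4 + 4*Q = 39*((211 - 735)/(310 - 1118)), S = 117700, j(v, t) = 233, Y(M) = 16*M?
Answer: -813328499/808 ≈ -1.0066e+6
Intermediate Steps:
b = -825531 (b = -7*(233 + 117700) = -7*117933 = -825531)
Q = 4301/808 (Q = -1 + (39*((211 - 735)/(310 - 1118)))/4 = -1 + (39*(-524/(-808)))/4 = -1 + (39*(-524*(-1/808)))/4 = -1 + (39*(131/202))/4 = -1 + (¼)*(5109/202) = -1 + 5109/808 = 4301/808 ≈ 5.3230)
(Q + b) - 181069 = (4301/808 - 825531) - 181069 = -667024747/808 - 181069 = -813328499/808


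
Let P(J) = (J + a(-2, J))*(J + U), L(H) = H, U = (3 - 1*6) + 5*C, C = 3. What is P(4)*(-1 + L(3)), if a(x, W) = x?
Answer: 64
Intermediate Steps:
U = 12 (U = (3 - 1*6) + 5*3 = (3 - 6) + 15 = -3 + 15 = 12)
P(J) = (-2 + J)*(12 + J) (P(J) = (J - 2)*(J + 12) = (-2 + J)*(12 + J))
P(4)*(-1 + L(3)) = (-24 + 4² + 10*4)*(-1 + 3) = (-24 + 16 + 40)*2 = 32*2 = 64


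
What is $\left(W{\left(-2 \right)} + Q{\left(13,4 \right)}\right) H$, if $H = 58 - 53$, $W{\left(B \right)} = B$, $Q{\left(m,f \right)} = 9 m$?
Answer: $575$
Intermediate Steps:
$H = 5$
$\left(W{\left(-2 \right)} + Q{\left(13,4 \right)}\right) H = \left(-2 + 9 \cdot 13\right) 5 = \left(-2 + 117\right) 5 = 115 \cdot 5 = 575$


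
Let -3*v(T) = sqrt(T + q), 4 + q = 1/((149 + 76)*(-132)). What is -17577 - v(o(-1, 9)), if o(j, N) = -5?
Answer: -17577 + I*sqrt(8820933)/2970 ≈ -17577.0 + 1.0*I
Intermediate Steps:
q = -118801/29700 (q = -4 + 1/((149 + 76)*(-132)) = -4 - 1/132/225 = -4 + (1/225)*(-1/132) = -4 - 1/29700 = -118801/29700 ≈ -4.0000)
v(T) = -sqrt(-118801/29700 + T)/3 (v(T) = -sqrt(T - 118801/29700)/3 = -sqrt(-118801/29700 + T)/3)
-17577 - v(o(-1, 9)) = -17577 - (-1)*sqrt(-3920433 + 980100*(-5))/2970 = -17577 - (-1)*sqrt(-3920433 - 4900500)/2970 = -17577 - (-1)*sqrt(-8820933)/2970 = -17577 - (-1)*I*sqrt(8820933)/2970 = -17577 + I*sqrt(8820933)/2970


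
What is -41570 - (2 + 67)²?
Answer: -46331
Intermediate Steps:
-41570 - (2 + 67)² = -41570 - 1*69² = -41570 - 1*4761 = -41570 - 4761 = -46331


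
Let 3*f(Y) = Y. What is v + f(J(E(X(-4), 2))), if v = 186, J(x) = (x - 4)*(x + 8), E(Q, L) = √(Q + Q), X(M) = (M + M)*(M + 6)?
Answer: 494/3 + 16*I*√2/3 ≈ 164.67 + 7.5425*I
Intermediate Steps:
X(M) = 2*M*(6 + M) (X(M) = (2*M)*(6 + M) = 2*M*(6 + M))
E(Q, L) = √2*√Q (E(Q, L) = √(2*Q) = √2*√Q)
J(x) = (-4 + x)*(8 + x)
f(Y) = Y/3
v + f(J(E(X(-4), 2))) = 186 + (-32 + (√2*√(2*(-4)*(6 - 4)))² + 4*(√2*√(2*(-4)*(6 - 4))))/3 = 186 + (-32 + (√2*√(2*(-4)*2))² + 4*(√2*√(2*(-4)*2)))/3 = 186 + (-32 + (√2*√(-16))² + 4*(√2*√(-16)))/3 = 186 + (-32 + (√2*(4*I))² + 4*(√2*(4*I)))/3 = 186 + (-32 + (4*I*√2)² + 4*(4*I*√2))/3 = 186 + (-32 - 32 + 16*I*√2)/3 = 186 + (-64 + 16*I*√2)/3 = 186 + (-64/3 + 16*I*√2/3) = 494/3 + 16*I*√2/3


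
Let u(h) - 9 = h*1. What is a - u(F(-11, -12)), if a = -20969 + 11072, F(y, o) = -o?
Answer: -9918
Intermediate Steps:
a = -9897
u(h) = 9 + h (u(h) = 9 + h*1 = 9 + h)
a - u(F(-11, -12)) = -9897 - (9 - 1*(-12)) = -9897 - (9 + 12) = -9897 - 1*21 = -9897 - 21 = -9918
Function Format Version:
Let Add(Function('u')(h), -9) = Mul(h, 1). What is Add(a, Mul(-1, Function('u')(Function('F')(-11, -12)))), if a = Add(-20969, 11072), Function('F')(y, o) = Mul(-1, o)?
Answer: -9918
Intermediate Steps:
a = -9897
Function('u')(h) = Add(9, h) (Function('u')(h) = Add(9, Mul(h, 1)) = Add(9, h))
Add(a, Mul(-1, Function('u')(Function('F')(-11, -12)))) = Add(-9897, Mul(-1, Add(9, Mul(-1, -12)))) = Add(-9897, Mul(-1, Add(9, 12))) = Add(-9897, Mul(-1, 21)) = Add(-9897, -21) = -9918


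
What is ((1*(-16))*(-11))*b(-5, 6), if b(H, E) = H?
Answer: -880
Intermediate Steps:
((1*(-16))*(-11))*b(-5, 6) = ((1*(-16))*(-11))*(-5) = -16*(-11)*(-5) = 176*(-5) = -880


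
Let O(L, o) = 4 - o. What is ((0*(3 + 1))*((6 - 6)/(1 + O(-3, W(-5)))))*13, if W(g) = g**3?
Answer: 0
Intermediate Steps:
((0*(3 + 1))*((6 - 6)/(1 + O(-3, W(-5)))))*13 = ((0*(3 + 1))*((6 - 6)/(1 + (4 - 1*(-5)**3))))*13 = ((0*4)*(0/(1 + (4 - 1*(-125)))))*13 = (0*(0/(1 + (4 + 125))))*13 = (0*(0/(1 + 129)))*13 = (0*(0/130))*13 = (0*(0*(1/130)))*13 = (0*0)*13 = 0*13 = 0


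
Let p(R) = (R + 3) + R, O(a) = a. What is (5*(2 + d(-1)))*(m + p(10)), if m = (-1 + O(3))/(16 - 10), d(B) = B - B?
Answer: 700/3 ≈ 233.33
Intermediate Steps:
d(B) = 0
p(R) = 3 + 2*R (p(R) = (3 + R) + R = 3 + 2*R)
m = ⅓ (m = (-1 + 3)/(16 - 10) = 2/6 = 2*(⅙) = ⅓ ≈ 0.33333)
(5*(2 + d(-1)))*(m + p(10)) = (5*(2 + 0))*(⅓ + (3 + 2*10)) = (5*2)*(⅓ + (3 + 20)) = 10*(⅓ + 23) = 10*(70/3) = 700/3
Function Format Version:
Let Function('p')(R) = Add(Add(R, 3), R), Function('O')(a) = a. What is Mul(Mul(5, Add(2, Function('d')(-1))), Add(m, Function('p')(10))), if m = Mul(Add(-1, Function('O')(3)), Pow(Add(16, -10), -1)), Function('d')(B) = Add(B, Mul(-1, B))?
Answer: Rational(700, 3) ≈ 233.33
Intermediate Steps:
Function('d')(B) = 0
Function('p')(R) = Add(3, Mul(2, R)) (Function('p')(R) = Add(Add(3, R), R) = Add(3, Mul(2, R)))
m = Rational(1, 3) (m = Mul(Add(-1, 3), Pow(Add(16, -10), -1)) = Mul(2, Pow(6, -1)) = Mul(2, Rational(1, 6)) = Rational(1, 3) ≈ 0.33333)
Mul(Mul(5, Add(2, Function('d')(-1))), Add(m, Function('p')(10))) = Mul(Mul(5, Add(2, 0)), Add(Rational(1, 3), Add(3, Mul(2, 10)))) = Mul(Mul(5, 2), Add(Rational(1, 3), Add(3, 20))) = Mul(10, Add(Rational(1, 3), 23)) = Mul(10, Rational(70, 3)) = Rational(700, 3)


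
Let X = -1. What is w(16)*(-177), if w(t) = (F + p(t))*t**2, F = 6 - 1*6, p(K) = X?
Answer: 45312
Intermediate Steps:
p(K) = -1
F = 0 (F = 6 - 6 = 0)
w(t) = -t**2 (w(t) = (0 - 1)*t**2 = -t**2)
w(16)*(-177) = -1*16**2*(-177) = -1*256*(-177) = -256*(-177) = 45312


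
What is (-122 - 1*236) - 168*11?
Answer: -2206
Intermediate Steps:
(-122 - 1*236) - 168*11 = (-122 - 236) - 1848 = -358 - 1848 = -2206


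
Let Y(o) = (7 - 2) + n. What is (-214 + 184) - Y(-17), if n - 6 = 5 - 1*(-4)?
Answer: -50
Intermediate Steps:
n = 15 (n = 6 + (5 - 1*(-4)) = 6 + (5 + 4) = 6 + 9 = 15)
Y(o) = 20 (Y(o) = (7 - 2) + 15 = 5 + 15 = 20)
(-214 + 184) - Y(-17) = (-214 + 184) - 1*20 = -30 - 20 = -50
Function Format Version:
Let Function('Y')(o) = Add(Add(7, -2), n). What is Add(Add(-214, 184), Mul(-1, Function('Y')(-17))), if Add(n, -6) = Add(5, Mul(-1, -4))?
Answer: -50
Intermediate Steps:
n = 15 (n = Add(6, Add(5, Mul(-1, -4))) = Add(6, Add(5, 4)) = Add(6, 9) = 15)
Function('Y')(o) = 20 (Function('Y')(o) = Add(Add(7, -2), 15) = Add(5, 15) = 20)
Add(Add(-214, 184), Mul(-1, Function('Y')(-17))) = Add(Add(-214, 184), Mul(-1, 20)) = Add(-30, -20) = -50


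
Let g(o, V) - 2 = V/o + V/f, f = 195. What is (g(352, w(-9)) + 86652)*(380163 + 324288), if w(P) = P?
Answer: 126970368573039/2080 ≈ 6.1043e+10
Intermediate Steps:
g(o, V) = 2 + V/195 + V/o (g(o, V) = 2 + (V/o + V/195) = 2 + (V/195 + V/o) = 2 + V/195 + V/o)
(g(352, w(-9)) + 86652)*(380163 + 324288) = ((2 + (1/195)*(-9) - 9/352) + 86652)*(380163 + 324288) = ((2 - 3/65 - 9*1/352) + 86652)*704451 = ((2 - 3/65 - 9/352) + 86652)*704451 = (44119/22880 + 86652)*704451 = (1982641879/22880)*704451 = 126970368573039/2080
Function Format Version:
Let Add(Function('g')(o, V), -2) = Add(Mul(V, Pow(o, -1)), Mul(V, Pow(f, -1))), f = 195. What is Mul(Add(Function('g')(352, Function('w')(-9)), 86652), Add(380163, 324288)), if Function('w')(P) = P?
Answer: Rational(126970368573039, 2080) ≈ 6.1043e+10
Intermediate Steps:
Function('g')(o, V) = Add(2, Mul(Rational(1, 195), V), Mul(V, Pow(o, -1))) (Function('g')(o, V) = Add(2, Add(Mul(V, Pow(o, -1)), Mul(V, Pow(195, -1)))) = Add(2, Add(Mul(V, Pow(o, -1)), Mul(V, Rational(1, 195)))) = Add(2, Add(Mul(V, Pow(o, -1)), Mul(Rational(1, 195), V))) = Add(2, Add(Mul(Rational(1, 195), V), Mul(V, Pow(o, -1)))) = Add(2, Mul(Rational(1, 195), V), Mul(V, Pow(o, -1))))
Mul(Add(Function('g')(352, Function('w')(-9)), 86652), Add(380163, 324288)) = Mul(Add(Add(2, Mul(Rational(1, 195), -9), Mul(-9, Pow(352, -1))), 86652), Add(380163, 324288)) = Mul(Add(Add(2, Rational(-3, 65), Mul(-9, Rational(1, 352))), 86652), 704451) = Mul(Add(Add(2, Rational(-3, 65), Rational(-9, 352)), 86652), 704451) = Mul(Add(Rational(44119, 22880), 86652), 704451) = Mul(Rational(1982641879, 22880), 704451) = Rational(126970368573039, 2080)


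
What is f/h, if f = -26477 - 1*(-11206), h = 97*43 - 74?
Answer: -15271/4097 ≈ -3.7274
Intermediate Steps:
h = 4097 (h = 4171 - 74 = 4097)
f = -15271 (f = -26477 + 11206 = -15271)
f/h = -15271/4097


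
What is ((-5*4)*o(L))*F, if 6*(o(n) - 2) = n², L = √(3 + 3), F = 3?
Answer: -180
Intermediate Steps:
L = √6 ≈ 2.4495
o(n) = 2 + n²/6
((-5*4)*o(L))*F = ((-5*4)*(2 + (√6)²/6))*3 = -20*(2 + (⅙)*6)*3 = -20*(2 + 1)*3 = -20*3*3 = -60*3 = -180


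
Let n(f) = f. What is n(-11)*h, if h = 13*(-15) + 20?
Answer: 1925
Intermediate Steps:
h = -175 (h = -195 + 20 = -175)
n(-11)*h = -11*(-175) = 1925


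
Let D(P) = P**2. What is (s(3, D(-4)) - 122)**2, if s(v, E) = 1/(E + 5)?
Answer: 6558721/441 ≈ 14872.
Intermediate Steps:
s(v, E) = 1/(5 + E)
(s(3, D(-4)) - 122)**2 = (1/(5 + (-4)**2) - 122)**2 = (1/(5 + 16) - 122)**2 = (1/21 - 122)**2 = (-2561/21)**2 = 6558721/441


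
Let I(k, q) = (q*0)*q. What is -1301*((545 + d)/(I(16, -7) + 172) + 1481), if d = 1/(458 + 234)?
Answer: -229823842185/119024 ≈ -1.9309e+6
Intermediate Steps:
I(k, q) = 0 (I(k, q) = 0*q = 0)
d = 1/692 ≈ 0.0014451
-1301*((545 + d)/(I(16, -7) + 172) + 1481) = -1301*((545 + 1/692)/(0 + 172) + 1481) = -1301*((377141/692)/172 + 1481) = -1301*((377141/692)*(1/172) + 1481) = -1301*(377141/119024 + 1481) = -1301*176651685/119024 = -229823842185/119024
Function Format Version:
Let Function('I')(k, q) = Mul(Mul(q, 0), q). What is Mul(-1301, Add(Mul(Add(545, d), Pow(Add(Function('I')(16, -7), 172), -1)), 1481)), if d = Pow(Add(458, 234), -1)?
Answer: Rational(-229823842185, 119024) ≈ -1.9309e+6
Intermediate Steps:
Function('I')(k, q) = 0 (Function('I')(k, q) = Mul(0, q) = 0)
d = Rational(1, 692) (d = Pow(692, -1) = Rational(1, 692) ≈ 0.0014451)
Mul(-1301, Add(Mul(Add(545, d), Pow(Add(Function('I')(16, -7), 172), -1)), 1481)) = Mul(-1301, Add(Mul(Add(545, Rational(1, 692)), Pow(Add(0, 172), -1)), 1481)) = Mul(-1301, Add(Mul(Rational(377141, 692), Pow(172, -1)), 1481)) = Mul(-1301, Add(Mul(Rational(377141, 692), Rational(1, 172)), 1481)) = Mul(-1301, Add(Rational(377141, 119024), 1481)) = Mul(-1301, Rational(176651685, 119024)) = Rational(-229823842185, 119024)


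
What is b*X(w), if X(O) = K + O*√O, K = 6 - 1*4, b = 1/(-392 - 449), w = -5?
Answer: -2/841 + 5*I*√5/841 ≈ -0.0023781 + 0.013294*I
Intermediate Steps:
b = -1/841 (b = 1/(-841) = -1/841 ≈ -0.0011891)
K = 2 (K = 6 - 4 = 2)
X(O) = 2 + O^(3/2) (X(O) = 2 + O*√O = 2 + O^(3/2))
b*X(w) = -(2 + (-5)^(3/2))/841 = -(2 - 5*I*√5)/841 = -2/841 + 5*I*√5/841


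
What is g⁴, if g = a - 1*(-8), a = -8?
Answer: 0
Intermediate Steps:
g = 0 (g = -8 - 1*(-8) = -8 + 8 = 0)
g⁴ = 0⁴ = 0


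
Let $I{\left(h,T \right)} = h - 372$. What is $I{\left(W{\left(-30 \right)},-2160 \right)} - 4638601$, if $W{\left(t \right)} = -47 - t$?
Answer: $-4638990$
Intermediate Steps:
$I{\left(h,T \right)} = -372 + h$ ($I{\left(h,T \right)} = h - 372 = -372 + h$)
$I{\left(W{\left(-30 \right)},-2160 \right)} - 4638601 = \left(-372 - 17\right) - 4638601 = -389 - 4638601 = -4638990$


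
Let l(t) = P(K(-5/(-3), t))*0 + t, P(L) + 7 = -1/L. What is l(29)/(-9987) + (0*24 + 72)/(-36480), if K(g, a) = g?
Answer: -74041/15180240 ≈ -0.0048775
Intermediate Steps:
P(L) = -7 - 1/L
l(t) = t (l(t) = (-7 - 1/((-5/(-3))))*0 + t = (-7 - 1/((-5*(-⅓))))*0 + t = (-7 - 1/5/3)*0 + t = (-7 - 1*⅗)*0 + t = (-7 - ⅗)*0 + t = -38/5*0 + t = 0 + t = t)
l(29)/(-9987) + (0*24 + 72)/(-36480) = 29/(-9987) + (0*24 + 72)/(-36480) = 29*(-1/9987) + (0 + 72)*(-1/36480) = -29/9987 + 72*(-1/36480) = -29/9987 - 3/1520 = -74041/15180240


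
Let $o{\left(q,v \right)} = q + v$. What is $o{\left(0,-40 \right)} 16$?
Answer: $-640$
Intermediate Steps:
$o{\left(0,-40 \right)} 16 = \left(0 - 40\right) 16 = \left(-40\right) 16 = -640$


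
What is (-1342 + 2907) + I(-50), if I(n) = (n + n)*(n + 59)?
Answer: 665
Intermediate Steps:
I(n) = 2*n*(59 + n) (I(n) = (2*n)*(59 + n) = 2*n*(59 + n))
(-1342 + 2907) + I(-50) = (-1342 + 2907) + 2*(-50)*(59 - 50) = 1565 + 2*(-50)*9 = 1565 - 900 = 665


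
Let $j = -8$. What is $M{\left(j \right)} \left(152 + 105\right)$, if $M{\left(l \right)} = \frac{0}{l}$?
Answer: $0$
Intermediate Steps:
$M{\left(l \right)} = 0$
$M{\left(j \right)} \left(152 + 105\right) = 0 \left(152 + 105\right) = 0 \cdot 257 = 0$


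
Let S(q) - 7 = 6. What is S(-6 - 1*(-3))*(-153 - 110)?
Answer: -3419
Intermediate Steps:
S(q) = 13 (S(q) = 7 + 6 = 13)
S(-6 - 1*(-3))*(-153 - 110) = 13*(-153 - 110) = 13*(-263) = -3419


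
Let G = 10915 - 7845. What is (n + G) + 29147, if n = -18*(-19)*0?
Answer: 32217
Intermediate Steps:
G = 3070
n = 0 (n = 342*0 = 0)
(n + G) + 29147 = (0 + 3070) + 29147 = 3070 + 29147 = 32217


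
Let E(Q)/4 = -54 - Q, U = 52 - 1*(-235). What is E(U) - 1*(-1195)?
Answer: -169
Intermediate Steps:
U = 287 (U = 52 + 235 = 287)
E(Q) = -216 - 4*Q (E(Q) = 4*(-54 - Q) = -216 - 4*Q)
E(U) - 1*(-1195) = (-216 - 4*287) - 1*(-1195) = (-216 - 1148) + 1195 = -1364 + 1195 = -169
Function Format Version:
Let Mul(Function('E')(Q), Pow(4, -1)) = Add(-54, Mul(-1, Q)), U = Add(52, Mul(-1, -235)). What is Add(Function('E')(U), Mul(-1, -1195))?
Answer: -169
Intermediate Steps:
U = 287 (U = Add(52, 235) = 287)
Function('E')(Q) = Add(-216, Mul(-4, Q)) (Function('E')(Q) = Mul(4, Add(-54, Mul(-1, Q))) = Add(-216, Mul(-4, Q)))
Add(Function('E')(U), Mul(-1, -1195)) = Add(Add(-216, Mul(-4, 287)), Mul(-1, -1195)) = Add(Add(-216, -1148), 1195) = Add(-1364, 1195) = -169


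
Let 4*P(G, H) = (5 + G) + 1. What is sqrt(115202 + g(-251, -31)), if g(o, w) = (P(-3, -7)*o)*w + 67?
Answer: sqrt(484419)/2 ≈ 348.00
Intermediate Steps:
P(G, H) = 3/2 + G/4 (P(G, H) = ((5 + G) + 1)/4 = (6 + G)/4 = 3/2 + G/4)
g(o, w) = 67 + 3*o*w/4 (g(o, w) = ((3/2 + (1/4)*(-3))*o)*w + 67 = ((3/2 - 3/4)*o)*w + 67 = (3*o/4)*w + 67 = 3*o*w/4 + 67 = 67 + 3*o*w/4)
sqrt(115202 + g(-251, -31)) = sqrt(115202 + (67 + (3/4)*(-251)*(-31))) = sqrt(115202 + (67 + 23343/4)) = sqrt(115202 + 23611/4) = sqrt(484419/4) = sqrt(484419)/2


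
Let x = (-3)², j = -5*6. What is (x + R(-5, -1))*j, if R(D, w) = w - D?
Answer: -390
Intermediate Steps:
j = -30
x = 9
(x + R(-5, -1))*j = (9 + (-1 - 1*(-5)))*(-30) = (9 + (-1 + 5))*(-30) = (9 + 4)*(-30) = 13*(-30) = -390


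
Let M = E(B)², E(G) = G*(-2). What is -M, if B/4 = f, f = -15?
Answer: -14400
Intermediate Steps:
B = -60 (B = 4*(-15) = -60)
E(G) = -2*G
M = 14400 (M = (-2*(-60))² = 120² = 14400)
-M = -1*14400 = -14400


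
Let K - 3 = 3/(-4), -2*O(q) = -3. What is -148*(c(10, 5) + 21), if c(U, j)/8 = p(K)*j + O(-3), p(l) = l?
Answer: -18204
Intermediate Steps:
O(q) = 3/2 (O(q) = -1/2*(-3) = 3/2)
K = 9/4 (K = 3 + 3/(-4) = 3 + 3*(-1/4) = 3 - 3/4 = 9/4 ≈ 2.2500)
c(U, j) = 12 + 18*j (c(U, j) = 8*(9*j/4 + 3/2) = 8*(3/2 + 9*j/4) = 12 + 18*j)
-148*(c(10, 5) + 21) = -148*((12 + 18*5) + 21) = -148*((12 + 90) + 21) = -148*(102 + 21) = -148*123 = -18204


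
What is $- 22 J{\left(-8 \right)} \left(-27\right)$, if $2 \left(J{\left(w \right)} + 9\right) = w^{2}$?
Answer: $13662$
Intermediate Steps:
$J{\left(w \right)} = -9 + \frac{w^{2}}{2}$
$- 22 J{\left(-8 \right)} \left(-27\right) = - 22 \left(-9 + \frac{\left(-8\right)^{2}}{2}\right) \left(-27\right) = - 22 \left(-9 + \frac{1}{2} \cdot 64\right) \left(-27\right) = - 22 \left(-9 + 32\right) \left(-27\right) = \left(-22\right) 23 \left(-27\right) = \left(-506\right) \left(-27\right) = 13662$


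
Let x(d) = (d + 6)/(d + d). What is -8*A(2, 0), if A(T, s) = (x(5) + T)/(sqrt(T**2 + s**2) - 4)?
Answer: 62/5 ≈ 12.400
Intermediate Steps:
x(d) = (6 + d)/(2*d) (x(d) = (6 + d)/((2*d)) = (6 + d)*(1/(2*d)) = (6 + d)/(2*d))
A(T, s) = (11/10 + T)/(-4 + sqrt(T**2 + s**2)) (A(T, s) = ((1/2)*(6 + 5)/5 + T)/(sqrt(T**2 + s**2) - 4) = ((1/2)*(1/5)*11 + T)/(-4 + sqrt(T**2 + s**2)) = (11/10 + T)/(-4 + sqrt(T**2 + s**2)))
-8*A(2, 0) = -8*(11/10 + 2)/(-4 + sqrt(2**2 + 0**2)) = -8*31/((-4 + sqrt(4 + 0))*10) = -8*31/((-4 + sqrt(4))*10) = -8*31/((-4 + 2)*10) = -8*31/((-2)*10) = -(-4)*31/10 = -8*(-31/20) = 62/5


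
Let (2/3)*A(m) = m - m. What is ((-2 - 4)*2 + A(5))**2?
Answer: 144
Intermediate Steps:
A(m) = 0 (A(m) = 3*(m - m)/2 = (3/2)*0 = 0)
((-2 - 4)*2 + A(5))**2 = ((-2 - 4)*2 + 0)**2 = (-6*2 + 0)**2 = (-12 + 0)**2 = (-12)**2 = 144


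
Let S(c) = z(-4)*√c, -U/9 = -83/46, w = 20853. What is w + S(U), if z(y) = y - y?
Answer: 20853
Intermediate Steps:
z(y) = 0
U = 747/46 (U = -(-747)/46 = -9*(-83/46) = 747/46 ≈ 16.239)
S(c) = 0 (S(c) = 0*√c = 0)
w + S(U) = 20853 + 0 = 20853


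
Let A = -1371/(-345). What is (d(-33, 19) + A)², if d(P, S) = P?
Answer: 11142244/13225 ≈ 842.51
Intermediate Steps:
A = 457/115 (A = -1371*(-1/345) = 457/115 ≈ 3.9739)
(d(-33, 19) + A)² = (-33 + 457/115)² = (-3338/115)² = 11142244/13225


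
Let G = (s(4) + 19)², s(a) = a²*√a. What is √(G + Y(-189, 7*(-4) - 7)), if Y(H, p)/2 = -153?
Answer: 3*√255 ≈ 47.906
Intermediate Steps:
Y(H, p) = -306 (Y(H, p) = 2*(-153) = -306)
s(a) = a^(5/2)
G = 2601 (G = (4^(5/2) + 19)² = (32 + 19)² = 51² = 2601)
√(G + Y(-189, 7*(-4) - 7)) = √(2601 - 306) = √2295 = 3*√255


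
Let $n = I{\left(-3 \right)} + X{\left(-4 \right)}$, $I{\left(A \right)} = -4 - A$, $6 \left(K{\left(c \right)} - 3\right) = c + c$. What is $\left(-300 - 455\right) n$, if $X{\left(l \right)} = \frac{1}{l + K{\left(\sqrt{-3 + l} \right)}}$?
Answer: $\frac{18875}{16} + \frac{2265 i \sqrt{7}}{16} \approx 1179.7 + 374.54 i$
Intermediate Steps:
$K{\left(c \right)} = 3 + \frac{c}{3}$ ($K{\left(c \right)} = 3 + \frac{c + c}{6} = 3 + \frac{2 c}{6} = 3 + \frac{c}{3}$)
$X{\left(l \right)} = \frac{1}{3 + l + \frac{\sqrt{-3 + l}}{3}}$ ($X{\left(l \right)} = \frac{1}{l + \left(3 + \frac{\sqrt{-3 + l}}{3}\right)} = \frac{1}{3 + l + \frac{\sqrt{-3 + l}}{3}}$)
$n = -1 + \frac{3}{-3 + i \sqrt{7}}$ ($n = \left(-4 - -3\right) + \frac{3}{9 + \sqrt{-3 - 4} + 3 \left(-4\right)} = \left(-4 + 3\right) + \frac{3}{9 + \sqrt{-7} - 12} = -1 + \frac{3}{9 + i \sqrt{7} - 12} = -1 + \frac{3}{-3 + i \sqrt{7}} \approx -1.5625 - 0.49608 i$)
$\left(-300 - 455\right) n = \left(-300 - 455\right) \left(- \frac{25}{16} - \frac{3 i \sqrt{7}}{16}\right) = - 755 \left(- \frac{25}{16} - \frac{3 i \sqrt{7}}{16}\right) = \frac{18875}{16} + \frac{2265 i \sqrt{7}}{16}$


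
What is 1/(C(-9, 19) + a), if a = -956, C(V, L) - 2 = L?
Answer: -1/935 ≈ -0.0010695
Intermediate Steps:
C(V, L) = 2 + L
1/(C(-9, 19) + a) = 1/((2 + 19) - 956) = 1/(21 - 956) = 1/(-935) = -1/935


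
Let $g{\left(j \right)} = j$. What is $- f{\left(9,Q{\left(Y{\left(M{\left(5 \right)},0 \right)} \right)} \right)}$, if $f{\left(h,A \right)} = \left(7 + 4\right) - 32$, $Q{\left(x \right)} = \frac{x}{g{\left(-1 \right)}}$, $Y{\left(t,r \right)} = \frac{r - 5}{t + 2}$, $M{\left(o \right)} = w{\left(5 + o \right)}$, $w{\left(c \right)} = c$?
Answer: $21$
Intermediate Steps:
$M{\left(o \right)} = 5 + o$
$Y{\left(t,r \right)} = \frac{-5 + r}{2 + t}$
$Q{\left(x \right)} = - x$ ($Q{\left(x \right)} = \frac{x}{-1} = x \left(-1\right) = - x$)
$f{\left(h,A \right)} = -21$ ($f{\left(h,A \right)} = 11 - 32 = -21$)
$- f{\left(9,Q{\left(Y{\left(M{\left(5 \right)},0 \right)} \right)} \right)} = \left(-1\right) \left(-21\right) = 21$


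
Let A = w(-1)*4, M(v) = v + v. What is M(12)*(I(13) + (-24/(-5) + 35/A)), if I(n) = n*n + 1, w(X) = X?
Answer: 19926/5 ≈ 3985.2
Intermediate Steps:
M(v) = 2*v
I(n) = 1 + n² (I(n) = n² + 1 = 1 + n²)
A = -4 (A = -1*4 = -4)
M(12)*(I(13) + (-24/(-5) + 35/A)) = (2*12)*((1 + 13²) + (-24/(-5) + 35/(-4))) = 24*((1 + 169) + (-24*(-⅕) + 35*(-¼))) = 24*(170 + (24/5 - 35/4)) = 24*(170 - 79/20) = 24*(3321/20) = 19926/5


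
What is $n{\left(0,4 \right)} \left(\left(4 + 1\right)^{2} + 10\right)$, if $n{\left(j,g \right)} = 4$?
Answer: $140$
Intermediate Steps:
$n{\left(0,4 \right)} \left(\left(4 + 1\right)^{2} + 10\right) = 4 \left(\left(4 + 1\right)^{2} + 10\right) = 4 \left(5^{2} + 10\right) = 4 \left(25 + 10\right) = 4 \cdot 35 = 140$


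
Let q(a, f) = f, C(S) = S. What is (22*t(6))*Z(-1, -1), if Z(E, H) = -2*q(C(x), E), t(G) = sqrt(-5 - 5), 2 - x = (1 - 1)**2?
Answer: 44*I*sqrt(10) ≈ 139.14*I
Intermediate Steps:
x = 2 (x = 2 - (1 - 1)**2 = 2 - 1*0**2 = 2 - 1*0 = 2 + 0 = 2)
t(G) = I*sqrt(10) (t(G) = sqrt(-10) = I*sqrt(10))
Z(E, H) = -2*E
(22*t(6))*Z(-1, -1) = (22*(I*sqrt(10)))*(-2*(-1)) = (22*I*sqrt(10))*2 = 44*I*sqrt(10)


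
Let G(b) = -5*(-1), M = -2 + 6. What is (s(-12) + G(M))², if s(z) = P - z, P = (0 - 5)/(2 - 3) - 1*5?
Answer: 289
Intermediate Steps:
M = 4
P = 0 (P = -5/(-1) - 5 = -5*(-1) - 5 = 5 - 5 = 0)
G(b) = 5
s(z) = -z (s(z) = 0 - z = -z)
(s(-12) + G(M))² = (-1*(-12) + 5)² = (12 + 5)² = 17² = 289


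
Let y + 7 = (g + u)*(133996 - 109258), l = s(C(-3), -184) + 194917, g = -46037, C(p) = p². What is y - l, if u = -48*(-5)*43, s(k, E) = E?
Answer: -883761886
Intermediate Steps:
u = 10320 (u = 240*43 = 10320)
l = 194733 (l = -184 + 194917 = 194733)
y = -883567153 (y = -7 + (-46037 + 10320)*(133996 - 109258) = -7 - 35717*24738 = -7 - 883567146 = -883567153)
y - l = -883567153 - 1*194733 = -883567153 - 194733 = -883761886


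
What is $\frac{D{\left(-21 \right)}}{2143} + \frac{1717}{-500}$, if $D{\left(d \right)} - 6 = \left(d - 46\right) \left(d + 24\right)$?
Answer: $- \frac{3777031}{1071500} \approx -3.525$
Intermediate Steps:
$D{\left(d \right)} = 6 + \left(-46 + d\right) \left(24 + d\right)$ ($D{\left(d \right)} = 6 + \left(d - 46\right) \left(d + 24\right) = 6 + \left(-46 + d\right) \left(24 + d\right)$)
$\frac{D{\left(-21 \right)}}{2143} + \frac{1717}{-500} = \frac{-1098 + \left(-21\right)^{2} - -462}{2143} + \frac{1717}{-500} = \left(-1098 + 441 + 462\right) \frac{1}{2143} + 1717 \left(- \frac{1}{500}\right) = \left(-195\right) \frac{1}{2143} - \frac{1717}{500} = - \frac{195}{2143} - \frac{1717}{500} = - \frac{3777031}{1071500}$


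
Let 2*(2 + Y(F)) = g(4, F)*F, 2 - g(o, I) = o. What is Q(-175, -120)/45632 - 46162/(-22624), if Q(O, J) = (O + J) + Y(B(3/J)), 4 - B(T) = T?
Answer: 2624567493/1290472960 ≈ 2.0338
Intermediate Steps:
g(o, I) = 2 - o
B(T) = 4 - T
Y(F) = -2 - F (Y(F) = -2 + ((2 - 1*4)*F)/2 = -2 + ((2 - 4)*F)/2 = -2 + (-2*F)/2 = -2 - F)
Q(O, J) = -6 + J + O + 3/J (Q(O, J) = (O + J) + (-2 - (4 - 3/J)) = (J + O) + (-2 - (4 - 3/J)) = (J + O) + (-2 + (-4 + 3/J)) = (J + O) + (-6 + 3/J) = -6 + J + O + 3/J)
Q(-175, -120)/45632 - 46162/(-22624) = (-6 - 120 - 175 + 3/(-120))/45632 - 46162/(-22624) = (-6 - 120 - 175 + 3*(-1/120))*(1/45632) - 46162*(-1/22624) = (-6 - 120 - 175 - 1/40)*(1/45632) + 23081/11312 = -12041/40*1/45632 + 23081/11312 = -12041/1825280 + 23081/11312 = 2624567493/1290472960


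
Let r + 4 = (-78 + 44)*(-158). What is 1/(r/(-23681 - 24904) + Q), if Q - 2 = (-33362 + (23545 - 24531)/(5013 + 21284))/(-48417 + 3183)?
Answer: 1070236226395/2811571152424 ≈ 0.38065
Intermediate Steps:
r = 5368 (r = -4 + (-78 + 44)*(-158) = -4 - 34*(-158) = -4 + 5372 = 5368)
Q = 542726416/198253083 (Q = 2 + (-33362 + (23545 - 24531)/(5013 + 21284))/(-48417 + 3183) = 2 + (-33362 - 986/26297)/(-45234) = 2 + (-33362 - 986*1/26297)*(-1/45234) = 2 + (-33362 - 986/26297)*(-1/45234) = 2 - 877321500/26297*(-1/45234) = 2 + 146220250/198253083 = 542726416/198253083 ≈ 2.7375)
1/(r/(-23681 - 24904) + Q) = 1/(5368/(-23681 - 24904) + 542726416/198253083) = 1/(5368/(-48585) + 542726416/198253083) = 1/(5368*(-1/48585) + 542726416/198253083) = 1/(-5368/48585 + 542726416/198253083) = 1/(2811571152424/1070236226395) = 1070236226395/2811571152424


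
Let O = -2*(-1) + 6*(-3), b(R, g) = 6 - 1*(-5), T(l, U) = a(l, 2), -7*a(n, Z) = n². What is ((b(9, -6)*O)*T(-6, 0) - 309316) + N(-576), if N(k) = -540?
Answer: -2162656/7 ≈ -3.0895e+5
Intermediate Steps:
a(n, Z) = -n²/7
T(l, U) = -l²/7
b(R, g) = 11 (b(R, g) = 6 + 5 = 11)
O = -16 (O = 2 - 18 = -16)
((b(9, -6)*O)*T(-6, 0) - 309316) + N(-576) = ((11*(-16))*(-⅐*(-6)²) - 309316) - 540 = (-(-176)*36/7 - 309316) - 540 = (-176*(-36/7) - 309316) - 540 = (6336/7 - 309316) - 540 = -2158876/7 - 540 = -2162656/7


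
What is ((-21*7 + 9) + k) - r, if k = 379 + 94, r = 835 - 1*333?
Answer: -167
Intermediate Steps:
r = 502 (r = 835 - 333 = 502)
k = 473
((-21*7 + 9) + k) - r = ((-21*7 + 9) + 473) - 1*502 = ((-147 + 9) + 473) - 502 = (-138 + 473) - 502 = 335 - 502 = -167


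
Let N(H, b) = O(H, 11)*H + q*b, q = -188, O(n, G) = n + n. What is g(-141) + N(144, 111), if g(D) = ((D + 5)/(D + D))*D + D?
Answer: 20395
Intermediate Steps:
O(n, G) = 2*n
N(H, b) = -188*b + 2*H² (N(H, b) = (2*H)*H - 188*b = 2*H² - 188*b = -188*b + 2*H²)
g(D) = 5/2 + 3*D/2 (g(D) = ((5 + D)/((2*D)))*D + D = ((5 + D)*(1/(2*D)))*D + D = ((5 + D)/(2*D))*D + D = (5/2 + D/2) + D = 5/2 + 3*D/2)
g(-141) + N(144, 111) = (5/2 + (3/2)*(-141)) + (-188*111 + 2*144²) = (5/2 - 423/2) + (-20868 + 2*20736) = -209 + (-20868 + 41472) = -209 + 20604 = 20395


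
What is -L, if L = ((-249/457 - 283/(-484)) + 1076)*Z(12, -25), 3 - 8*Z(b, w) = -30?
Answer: -714021309/160864 ≈ -4438.7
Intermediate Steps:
Z(b, w) = 33/8 (Z(b, w) = 3/8 - ⅛*(-30) = 3/8 + 15/4 = 33/8)
L = 714021309/160864 (L = ((-249/457 - 283/(-484)) + 1076)*(33/8) = ((-249*1/457 - 283*(-1/484)) + 1076)*(33/8) = ((-249/457 + 283/484) + 1076)*(33/8) = (8815/221188 + 1076)*(33/8) = (238007103/221188)*(33/8) = 714021309/160864 ≈ 4438.7)
-L = -1*714021309/160864 = -714021309/160864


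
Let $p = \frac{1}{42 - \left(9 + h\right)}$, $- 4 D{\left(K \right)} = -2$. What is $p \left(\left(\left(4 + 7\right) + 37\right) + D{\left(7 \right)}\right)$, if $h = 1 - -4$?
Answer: $\frac{97}{56} \approx 1.7321$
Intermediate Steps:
$h = 5$ ($h = 1 + 4 = 5$)
$D{\left(K \right)} = \frac{1}{2}$ ($D{\left(K \right)} = \left(- \frac{1}{4}\right) \left(-2\right) = \frac{1}{2}$)
$p = \frac{1}{28}$ ($p = \frac{1}{42 + \left(\left(-11 + 2\right) - 5\right)} = \frac{1}{42 - 14} = \frac{1}{28} \approx 0.035714$)
$p \left(\left(\left(4 + 7\right) + 37\right) + D{\left(7 \right)}\right) = \frac{\left(\left(4 + 7\right) + 37\right) + \frac{1}{2}}{28} = \frac{\left(11 + 37\right) + \frac{1}{2}}{28} = \frac{48 + \frac{1}{2}}{28} = \frac{1}{28} \cdot \frac{97}{2} = \frac{97}{56}$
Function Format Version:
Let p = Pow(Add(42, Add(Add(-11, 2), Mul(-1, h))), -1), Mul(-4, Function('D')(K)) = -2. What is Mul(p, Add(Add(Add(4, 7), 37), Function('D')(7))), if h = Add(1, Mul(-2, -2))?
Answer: Rational(97, 56) ≈ 1.7321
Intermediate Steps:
h = 5 (h = Add(1, 4) = 5)
Function('D')(K) = Rational(1, 2) (Function('D')(K) = Mul(Rational(-1, 4), -2) = Rational(1, 2))
p = Rational(1, 28) (p = Pow(Add(42, Add(Add(-11, 2), Mul(-1, 5))), -1) = Pow(Add(42, Add(-9, -5)), -1) = Pow(Add(42, -14), -1) = Pow(28, -1) = Rational(1, 28) ≈ 0.035714)
Mul(p, Add(Add(Add(4, 7), 37), Function('D')(7))) = Mul(Rational(1, 28), Add(Add(Add(4, 7), 37), Rational(1, 2))) = Mul(Rational(1, 28), Add(Add(11, 37), Rational(1, 2))) = Mul(Rational(1, 28), Add(48, Rational(1, 2))) = Mul(Rational(1, 28), Rational(97, 2)) = Rational(97, 56)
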